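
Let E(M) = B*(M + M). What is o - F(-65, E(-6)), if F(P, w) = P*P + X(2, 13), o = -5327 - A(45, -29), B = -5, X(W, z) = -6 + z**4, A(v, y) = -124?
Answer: -37983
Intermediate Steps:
o = -5203 (o = -5327 - 1*(-124) = -5327 + 124 = -5203)
E(M) = -10*M (E(M) = -5*(M + M) = -10*M)
F(P, w) = 28555 + P**2 (F(P, w) = P*P + (-6 + 13**4) = P**2 + (-6 + 28561) = P**2 + 28555 = 28555 + P**2)
o - F(-65, E(-6)) = -5203 - (28555 + (-65)**2) = -5203 - (28555 + 4225) = -5203 - 1*32780 = -5203 - 32780 = -37983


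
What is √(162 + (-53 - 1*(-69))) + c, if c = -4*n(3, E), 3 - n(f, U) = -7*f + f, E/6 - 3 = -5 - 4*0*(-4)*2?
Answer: -84 + √178 ≈ -70.658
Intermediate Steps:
E = -12 (E = 18 + 6*(-5 - 4*0*(-4)*2) = 18 + 6*(-5 - 0*2) = 18 + 6*(-5 - 4*0) = 18 + 6*(-5 + 0) = 18 + 6*(-5) = 18 - 30 = -12)
n(f, U) = 3 + 6*f (n(f, U) = 3 - (-7*f + f) = 3 - (-6)*f = 3 + 6*f)
c = -84 (c = -4*(3 + 6*3) = -4*(3 + 18) = -4*21 = -84)
√(162 + (-53 - 1*(-69))) + c = √(162 + (-53 - 1*(-69))) - 84 = √(162 + (-53 + 69)) - 84 = √(162 + 16) - 84 = √178 - 84 = -84 + √178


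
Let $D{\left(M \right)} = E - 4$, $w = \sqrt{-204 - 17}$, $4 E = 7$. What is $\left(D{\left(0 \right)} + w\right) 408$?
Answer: $-918 + 408 i \sqrt{221} \approx -918.0 + 6065.4 i$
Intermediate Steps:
$E = \frac{7}{4}$ ($E = \frac{1}{4} \cdot 7 = \frac{7}{4} \approx 1.75$)
$w = i \sqrt{221}$ ($w = \sqrt{-221} = i \sqrt{221} \approx 14.866 i$)
$D{\left(M \right)} = - \frac{9}{4}$ ($D{\left(M \right)} = \frac{7}{4} - 4 = - \frac{9}{4}$)
$\left(D{\left(0 \right)} + w\right) 408 = \left(- \frac{9}{4} + i \sqrt{221}\right) 408 = -918 + 408 i \sqrt{221}$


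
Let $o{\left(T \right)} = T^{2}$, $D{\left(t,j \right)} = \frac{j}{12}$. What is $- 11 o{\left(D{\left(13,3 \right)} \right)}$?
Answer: $- \frac{11}{16} \approx -0.6875$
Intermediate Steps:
$D{\left(t,j \right)} = \frac{j}{12}$ ($D{\left(t,j \right)} = j \frac{1}{12} = \frac{j}{12}$)
$- 11 o{\left(D{\left(13,3 \right)} \right)} = - 11 \left(\frac{1}{12} \cdot 3\right)^{2} = - \frac{11}{16}$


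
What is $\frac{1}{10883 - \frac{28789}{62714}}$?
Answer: $\frac{62714}{682487673} \approx 9.189 \cdot 10^{-5}$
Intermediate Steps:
$\frac{1}{10883 - \frac{28789}{62714}} = \frac{1}{\frac{682487673}{62714}} = \frac{62714}{682487673}$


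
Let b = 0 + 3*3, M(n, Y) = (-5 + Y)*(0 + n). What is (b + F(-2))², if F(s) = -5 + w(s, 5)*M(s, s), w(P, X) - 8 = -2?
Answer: 7744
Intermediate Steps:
M(n, Y) = n*(-5 + Y) (M(n, Y) = (-5 + Y)*n = n*(-5 + Y))
w(P, X) = 6 (w(P, X) = 8 - 2 = 6)
b = 9 (b = 0 + 9 = 9)
F(s) = -5 + 6*s*(-5 + s) (F(s) = -5 + 6*(s*(-5 + s)) = -5 + 6*s*(-5 + s))
(b + F(-2))² = (9 + (-5 + 6*(-2)*(-5 - 2)))² = (9 + (-5 + 6*(-2)*(-7)))² = (9 + (-5 + 84))² = (9 + 79)² = 88² = 7744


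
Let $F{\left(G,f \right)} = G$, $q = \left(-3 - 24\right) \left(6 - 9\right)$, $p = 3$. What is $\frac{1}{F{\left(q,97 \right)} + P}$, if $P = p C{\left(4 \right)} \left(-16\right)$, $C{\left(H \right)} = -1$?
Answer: $\frac{1}{129} \approx 0.0077519$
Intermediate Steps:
$q = 81$ ($q = \left(-27\right) \left(-3\right) = 81$)
$P = 48$ ($P = 3 \left(-1\right) \left(-16\right) = \left(-3\right) \left(-16\right) = 48$)
$\frac{1}{F{\left(q,97 \right)} + P} = \frac{1}{81 + 48} = \frac{1}{129}$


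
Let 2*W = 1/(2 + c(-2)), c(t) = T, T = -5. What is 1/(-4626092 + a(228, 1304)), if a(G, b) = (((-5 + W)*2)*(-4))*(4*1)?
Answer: -3/13877780 ≈ -2.1617e-7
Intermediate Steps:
c(t) = -5
W = -⅙ (W = 1/(2*(2 - 5)) = (½)/(-3) = (½)*(-⅓) = -⅙ ≈ -0.16667)
a(G, b) = 496/3 (a(G, b) = (((-5 - ⅙)*2)*(-4))*(4*1) = (-31/6*2*(-4))*4 = -31/3*(-4)*4 = (124/3)*4 = 496/3)
1/(-4626092 + a(228, 1304)) = 1/(-4626092 + 496/3) = 1/(-13877780/3) = -3/13877780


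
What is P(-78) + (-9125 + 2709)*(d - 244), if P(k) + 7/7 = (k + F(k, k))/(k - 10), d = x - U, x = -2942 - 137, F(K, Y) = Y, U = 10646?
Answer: 1971752305/22 ≈ 8.9625e+7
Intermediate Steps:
x = -3079
d = -13725 (d = -3079 - 1*10646 = -3079 - 10646 = -13725)
P(k) = -1 + 2*k/(-10 + k) (P(k) = -1 + (k + k)/(k - 10) = -1 + (2*k)/(-10 + k) = -1 + 2*k/(-10 + k))
P(-78) + (-9125 + 2709)*(d - 244) = (10 - 78)/(-10 - 78) + (-9125 + 2709)*(-13725 - 244) = -68/(-88) - 6416*(-13969) = -1/88*(-68) + 89625104 = 17/22 + 89625104 = 1971752305/22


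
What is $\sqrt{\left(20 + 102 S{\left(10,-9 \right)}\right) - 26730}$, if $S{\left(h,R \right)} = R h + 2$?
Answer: $i \sqrt{35686} \approx 188.91 i$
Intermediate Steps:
$S{\left(h,R \right)} = 2 + R h$
$\sqrt{\left(20 + 102 S{\left(10,-9 \right)}\right) - 26730} = \sqrt{\left(20 + 102 \left(2 - 90\right)\right) - 26730} = \sqrt{\left(20 + 102 \left(-88\right)\right) - 26730} = \sqrt{\left(20 - 8976\right) - 26730} = \sqrt{-8956 - 26730} = \sqrt{-35686} = i \sqrt{35686}$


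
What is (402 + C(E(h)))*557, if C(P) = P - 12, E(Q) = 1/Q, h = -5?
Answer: 1085593/5 ≈ 2.1712e+5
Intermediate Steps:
C(P) = -12 + P
(402 + C(E(h)))*557 = (402 + (-12 + 1/(-5)))*557 = (402 + (-12 - ⅕))*557 = (402 - 61/5)*557 = (1949/5)*557 = 1085593/5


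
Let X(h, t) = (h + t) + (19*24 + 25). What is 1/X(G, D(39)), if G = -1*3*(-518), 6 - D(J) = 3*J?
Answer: 1/1924 ≈ 0.00051975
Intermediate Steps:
D(J) = 6 - 3*J
G = 1554 (G = -3*(-518) = 1554)
X(h, t) = 481 + h + t (X(h, t) = (h + t) + (456 + 25) = (h + t) + 481 = 481 + h + t)
1/X(G, D(39)) = 1/(481 + 1554 + (6 - 3*39)) = 1/(481 + 1554 + (6 - 117)) = 1/(481 + 1554 - 111) = 1/1924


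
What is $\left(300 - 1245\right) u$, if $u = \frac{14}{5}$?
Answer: $-2646$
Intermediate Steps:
$u = \frac{14}{5}$ ($u = 14 \cdot \frac{1}{5} = \frac{14}{5} \approx 2.8$)
$\left(300 - 1245\right) u = \left(300 - 1245\right) \frac{14}{5} = \left(-945\right) \frac{14}{5} = -2646$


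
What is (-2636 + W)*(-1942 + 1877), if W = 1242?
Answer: 90610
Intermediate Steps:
(-2636 + W)*(-1942 + 1877) = (-2636 + 1242)*(-1942 + 1877) = -1394*(-65) = 90610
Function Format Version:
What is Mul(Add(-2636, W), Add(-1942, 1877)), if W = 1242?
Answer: 90610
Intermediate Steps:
Mul(Add(-2636, W), Add(-1942, 1877)) = Mul(Add(-2636, 1242), Add(-1942, 1877)) = Mul(-1394, -65) = 90610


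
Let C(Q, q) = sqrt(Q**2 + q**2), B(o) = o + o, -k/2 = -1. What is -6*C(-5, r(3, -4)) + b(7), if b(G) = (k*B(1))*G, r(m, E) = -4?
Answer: 28 - 6*sqrt(41) ≈ -10.419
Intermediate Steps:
k = 2 (k = -2*(-1) = 2)
B(o) = 2*o
b(G) = 4*G (b(G) = (2*(2*1))*G = (2*2)*G = 4*G)
-6*C(-5, r(3, -4)) + b(7) = -6*sqrt((-5)**2 + (-4)**2) + 4*7 = -6*sqrt(25 + 16) + 28 = -6*sqrt(41) + 28 = 28 - 6*sqrt(41)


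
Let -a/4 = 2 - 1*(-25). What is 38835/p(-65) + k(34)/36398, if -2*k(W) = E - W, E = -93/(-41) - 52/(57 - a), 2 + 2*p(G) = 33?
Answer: 38249758610507/15266413140 ≈ 2505.5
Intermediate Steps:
a = -108 (a = -4*(2 - 1*(-25)) = -4*(2 + 25) = -4*27 = -108)
p(G) = 31/2 (p(G) = -1 + (1/2)*33 = -1 + 33/2 = 31/2)
E = 13213/6765 (E = -93/(-41) - 52/(57 - 1*(-108)) = -93*(-1/41) - 52/(57 + 108) = 93/41 - 52/165 = 13213/6765 ≈ 1.9531)
k(W) = -13213/13530 + W/2 (k(W) = -(13213/6765 - W)/2 = -13213/13530 + W/2)
38835/p(-65) + k(34)/36398 = 38835/(31/2) + (-13213/13530 + (1/2)*34)/36398 = 38835*(2/31) + (-13213/13530 + 17)*(1/36398) = 77670/31 + (216797/13530)*(1/36398) = 77670/31 + 216797/492464940 = 38249758610507/15266413140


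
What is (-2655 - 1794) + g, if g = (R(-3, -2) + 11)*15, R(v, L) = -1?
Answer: -4299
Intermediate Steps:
g = 150 (g = (-1 + 11)*15 = 10*15 = 150)
(-2655 - 1794) + g = (-2655 - 1794) + 150 = -4449 + 150 = -4299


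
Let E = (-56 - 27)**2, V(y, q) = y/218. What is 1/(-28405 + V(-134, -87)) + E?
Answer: 21329804359/3096212 ≈ 6889.0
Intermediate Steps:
V(y, q) = y/218 (V(y, q) = y*(1/218) = y/218)
E = 6889 (E = (-83)**2 = 6889)
1/(-28405 + V(-134, -87)) + E = 1/(-28405 + (1/218)*(-134)) + 6889 = 1/(-28405 - 67/109) + 6889 = 1/(-3096212/109) + 6889 = -109/3096212 + 6889 = 21329804359/3096212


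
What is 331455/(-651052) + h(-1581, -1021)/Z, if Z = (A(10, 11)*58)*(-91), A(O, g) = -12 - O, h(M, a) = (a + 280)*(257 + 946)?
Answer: -2975240172/363449779 ≈ -8.1861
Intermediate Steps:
h(M, a) = 336840 + 1203*a (h(M, a) = (280 + a)*1203 = 336840 + 1203*a)
Z = 116116 (Z = ((-12 - 1*10)*58)*(-91) = ((-12 - 10)*58)*(-91) = -22*58*(-91) = -1276*(-91) = 116116)
331455/(-651052) + h(-1581, -1021)/Z = 331455/(-651052) + (336840 + 1203*(-1021))/116116 = 331455*(-1/651052) + (336840 - 1228263)*(1/116116) = -331455/651052 - 891423*1/116116 = -331455/651052 - 68571/8932 = -2975240172/363449779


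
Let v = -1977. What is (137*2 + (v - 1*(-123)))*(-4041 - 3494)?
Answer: 11905300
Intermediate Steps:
(137*2 + (v - 1*(-123)))*(-4041 - 3494) = (137*2 + (-1977 - 1*(-123)))*(-4041 - 3494) = (274 + (-1977 + 123))*(-7535) = (274 - 1854)*(-7535) = -1580*(-7535) = 11905300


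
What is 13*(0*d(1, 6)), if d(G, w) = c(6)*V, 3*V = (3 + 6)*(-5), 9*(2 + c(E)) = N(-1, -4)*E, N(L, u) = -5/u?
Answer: 0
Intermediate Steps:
c(E) = -2 + 5*E/36 (c(E) = -2 + ((-5/(-4))*E)/9 = -2 + ((-5*(-1/4))*E)/9 = -2 + (5*E/4)/9 = -2 + 5*E/36)
V = -15 (V = ((3 + 6)*(-5))/3 = (9*(-5))/3 = (1/3)*(-45) = -15)
d(G, w) = 35/2 (d(G, w) = (-2 + (5/36)*6)*(-15) = (-2 + 5/6)*(-15) = -7/6*(-15) = 35/2)
13*(0*d(1, 6)) = 13*(0*(35/2)) = 13*0 = 0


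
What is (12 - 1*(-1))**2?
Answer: 169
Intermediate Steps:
(12 - 1*(-1))**2 = (12 + 1)**2 = 13**2 = 169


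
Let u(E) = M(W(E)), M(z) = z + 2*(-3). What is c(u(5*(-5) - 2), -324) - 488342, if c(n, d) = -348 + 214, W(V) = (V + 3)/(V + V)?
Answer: -488476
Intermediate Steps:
W(V) = (3 + V)/(2*V) (W(V) = (3 + V)/((2*V)) = (3 + V)*(1/(2*V)) = (3 + V)/(2*V))
M(z) = -6 + z (M(z) = z - 6 = -6 + z)
u(E) = -6 + (3 + E)/(2*E)
c(n, d) = -134
c(u(5*(-5) - 2), -324) - 488342 = -134 - 488342 = -488476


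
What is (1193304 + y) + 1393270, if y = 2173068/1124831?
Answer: 2909460792062/1124831 ≈ 2.5866e+6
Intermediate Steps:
y = 2173068/1124831 (y = 2173068*(1/1124831) = 2173068/1124831 ≈ 1.9319)
(1193304 + y) + 1393270 = (1193304 + 2173068/1124831) + 1393270 = 1342267504692/1124831 + 1393270 = 2909460792062/1124831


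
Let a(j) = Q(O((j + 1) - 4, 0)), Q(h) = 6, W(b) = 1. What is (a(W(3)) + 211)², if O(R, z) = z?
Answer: 47089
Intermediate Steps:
a(j) = 6
(a(W(3)) + 211)² = (6 + 211)² = 217² = 47089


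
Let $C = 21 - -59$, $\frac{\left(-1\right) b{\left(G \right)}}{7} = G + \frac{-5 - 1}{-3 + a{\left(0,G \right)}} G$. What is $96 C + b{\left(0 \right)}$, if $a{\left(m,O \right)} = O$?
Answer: $7680$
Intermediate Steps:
$b{\left(G \right)} = - 7 G + \frac{42 G}{-3 + G}$ ($b{\left(G \right)} = - 7 \left(G + \frac{-5 - 1}{-3 + G} G\right) = - 7 \left(G + - \frac{6}{-3 + G} G\right) = - 7 \left(G - \frac{6 G}{-3 + G}\right) = - 7 G + \frac{42 G}{-3 + G}$)
$C = 80$ ($C = 21 + 59 = 80$)
$96 C + b{\left(0 \right)} = 96 \cdot 80 + 7 \cdot 0 \frac{1}{-3 + 0} \left(9 - 0\right) = 7680 + 7 \cdot 0 \frac{1}{-3} \left(9 + 0\right) = 7680 + 7 \cdot 0 \left(- \frac{1}{3}\right) 9 = 7680 + 0 = 7680$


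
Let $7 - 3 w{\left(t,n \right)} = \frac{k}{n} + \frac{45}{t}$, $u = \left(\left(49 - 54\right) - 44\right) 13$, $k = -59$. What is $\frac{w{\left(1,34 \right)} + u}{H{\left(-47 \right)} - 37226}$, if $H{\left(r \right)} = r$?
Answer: $\frac{22069}{1267282} \approx 0.017414$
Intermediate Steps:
$u = -637$ ($u = \left(\left(49 - 54\right) - 44\right) 13 = \left(-5 - 44\right) 13 = \left(-49\right) 13 = -637$)
$w{\left(t,n \right)} = \frac{7}{3} - \frac{15}{t} + \frac{59}{3 n}$ ($w{\left(t,n \right)} = \frac{7}{3} - \frac{- \frac{59}{n} + \frac{45}{t}}{3} = \frac{7}{3} - \left(\frac{15}{t} - \frac{59}{3 n}\right) = \frac{7}{3} - \frac{15}{t} + \frac{59}{3 n}$)
$\frac{w{\left(1,34 \right)} + u}{H{\left(-47 \right)} - 37226} = \frac{\left(\frac{7}{3} - \frac{15}{1} + \frac{59}{3 \cdot 34}\right) - 637}{-47 - 37226} = \frac{\left(\frac{7}{3} - 15 + \frac{59}{3} \cdot \frac{1}{34}\right) - 637}{-37273} = \left(\left(\frac{7}{3} - 15 + \frac{59}{102}\right) - 637\right) \left(- \frac{1}{37273}\right) = \left(- \frac{411}{34} - 637\right) \left(- \frac{1}{37273}\right) = \left(- \frac{22069}{34}\right) \left(- \frac{1}{37273}\right) = \frac{22069}{1267282}$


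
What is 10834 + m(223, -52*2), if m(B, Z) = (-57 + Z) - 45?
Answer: 10628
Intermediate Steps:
m(B, Z) = -102 + Z
10834 + m(223, -52*2) = 10834 + (-102 - 52*2) = 10834 + (-102 - 104) = 10834 - 206 = 10628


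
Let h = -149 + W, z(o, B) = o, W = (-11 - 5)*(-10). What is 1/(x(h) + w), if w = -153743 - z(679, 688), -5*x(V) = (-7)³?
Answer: -5/771767 ≈ -6.4786e-6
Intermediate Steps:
W = 160 (W = -16*(-10) = 160)
h = 11 (h = -149 + 160 = 11)
x(V) = 343/5 (x(V) = -⅕*(-7)³ = -⅕*(-343) = 343/5)
w = -154422 (w = -153743 - 1*679 = -153743 - 679 = -154422)
1/(x(h) + w) = 1/(343/5 - 154422) = 1/(-771767/5) = -5/771767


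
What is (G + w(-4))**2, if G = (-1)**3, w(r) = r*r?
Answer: 225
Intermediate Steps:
w(r) = r**2
G = -1
(G + w(-4))**2 = (-1 + (-4)**2)**2 = (-1 + 16)**2 = 15**2 = 225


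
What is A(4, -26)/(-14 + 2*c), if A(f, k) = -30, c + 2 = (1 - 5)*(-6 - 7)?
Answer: -15/43 ≈ -0.34884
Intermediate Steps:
c = 50 (c = -2 + (1 - 5)*(-6 - 7) = -2 - 4*(-13) = -2 + 52 = 50)
A(4, -26)/(-14 + 2*c) = -30/(-14 + 2*50) = -30/(-14 + 100) = -30/86 = -30*1/86 = -15/43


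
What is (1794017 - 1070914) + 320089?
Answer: 1043192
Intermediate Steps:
(1794017 - 1070914) + 320089 = 723103 + 320089 = 1043192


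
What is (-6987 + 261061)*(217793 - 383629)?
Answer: -42134615864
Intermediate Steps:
(-6987 + 261061)*(217793 - 383629) = 254074*(-165836) = -42134615864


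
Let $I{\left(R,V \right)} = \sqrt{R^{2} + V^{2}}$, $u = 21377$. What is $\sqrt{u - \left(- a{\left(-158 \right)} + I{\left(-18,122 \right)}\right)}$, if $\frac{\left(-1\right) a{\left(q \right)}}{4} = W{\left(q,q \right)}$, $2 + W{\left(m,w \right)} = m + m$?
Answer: $\sqrt{22649 - 2 \sqrt{3802}} \approx 150.09$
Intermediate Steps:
$W{\left(m,w \right)} = -2 + 2 m$ ($W{\left(m,w \right)} = -2 + \left(m + m\right) = -2 + 2 m$)
$a{\left(q \right)} = 8 - 8 q$ ($a{\left(q \right)} = - 4 \left(-2 + 2 q\right) = 8 - 8 q$)
$\sqrt{u - \left(- a{\left(-158 \right)} + I{\left(-18,122 \right)}\right)} = \sqrt{21377 + \left(\left(8 - -1264\right) - \sqrt{\left(-18\right)^{2} + 122^{2}}\right)} = \sqrt{21377 + \left(\left(8 + 1264\right) - \sqrt{324 + 14884}\right)} = \sqrt{21377 + \left(1272 - \sqrt{15208}\right)} = \sqrt{21377 + \left(1272 - 2 \sqrt{3802}\right)} = \sqrt{22649 - 2 \sqrt{3802}}$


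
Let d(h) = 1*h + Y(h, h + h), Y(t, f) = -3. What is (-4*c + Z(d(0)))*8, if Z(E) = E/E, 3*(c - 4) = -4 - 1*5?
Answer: -24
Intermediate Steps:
d(h) = -3 + h (d(h) = 1*h - 3 = h - 3 = -3 + h)
c = 1 (c = 4 + (-4 - 1*5)/3 = 4 + (-4 - 5)/3 = 4 + (⅓)*(-9) = 4 - 3 = 1)
Z(E) = 1
(-4*c + Z(d(0)))*8 = (-4*1 + 1)*8 = (-4 + 1)*8 = -3*8 = -24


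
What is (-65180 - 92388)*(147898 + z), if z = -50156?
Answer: -15401011456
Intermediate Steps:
(-65180 - 92388)*(147898 + z) = (-65180 - 92388)*(147898 - 50156) = -157568*97742 = -15401011456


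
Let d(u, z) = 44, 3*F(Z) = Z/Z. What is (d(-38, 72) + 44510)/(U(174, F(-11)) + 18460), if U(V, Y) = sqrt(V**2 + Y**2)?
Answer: 1480440312/613334383 - 133662*sqrt(272485)/3066671915 ≈ 2.3910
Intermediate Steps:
F(Z) = 1/3 (F(Z) = (Z/Z)/3 = (1/3)*1 = 1/3)
(d(-38, 72) + 44510)/(U(174, F(-11)) + 18460) = (44 + 44510)/(sqrt(174**2 + (1/3)**2) + 18460) = 44554/(sqrt(30276 + 1/9) + 18460) = 44554/(sqrt(272485/9) + 18460) = 44554/(sqrt(272485)/3 + 18460) = 44554/(18460 + sqrt(272485)/3)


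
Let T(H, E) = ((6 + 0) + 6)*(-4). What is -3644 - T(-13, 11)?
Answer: -3596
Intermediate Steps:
T(H, E) = -48 (T(H, E) = (6 + 6)*(-4) = 12*(-4) = -48)
-3644 - T(-13, 11) = -3644 - 1*(-48) = -3644 + 48 = -3596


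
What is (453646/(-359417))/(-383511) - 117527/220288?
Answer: -16199865595025801/30364580106589056 ≈ -0.53351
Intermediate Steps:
(453646/(-359417))/(-383511) - 117527/220288 = (453646*(-1/359417))*(-1/383511) - 117527*1/220288 = -453646/359417*(-1/383511) - 117527/220288 = 453646/137840373087 - 117527/220288 = -16199865595025801/30364580106589056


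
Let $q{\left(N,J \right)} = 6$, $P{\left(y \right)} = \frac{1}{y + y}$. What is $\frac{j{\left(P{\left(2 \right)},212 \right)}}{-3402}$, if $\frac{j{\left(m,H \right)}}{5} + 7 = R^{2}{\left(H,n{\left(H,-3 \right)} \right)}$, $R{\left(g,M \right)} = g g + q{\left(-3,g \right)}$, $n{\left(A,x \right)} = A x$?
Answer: $- \frac{1122501385}{378} \approx -2.9696 \cdot 10^{6}$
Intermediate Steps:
$P{\left(y \right)} = \frac{1}{2 y}$
$R{\left(g,M \right)} = 6 + g^{2}$ ($R{\left(g,M \right)} = g g + 6 = g^{2} + 6 = 6 + g^{2}$)
$j{\left(m,H \right)} = -35 + 5 \left(6 + H^{2}\right)^{2}$
$\frac{j{\left(P{\left(2 \right)},212 \right)}}{-3402} = \frac{-35 + 5 \left(6 + 212^{2}\right)^{2}}{-3402} = \left(-35 + 5 \left(6 + 44944\right)^{2}\right) \left(- \frac{1}{3402}\right) = \left(-35 + 5 \cdot 44950^{2}\right) \left(- \frac{1}{3402}\right) = \left(-35 + 5 \cdot 2020502500\right) \left(- \frac{1}{3402}\right) = \left(-35 + 10102512500\right) \left(- \frac{1}{3402}\right) = 10102512465 \left(- \frac{1}{3402}\right) = - \frac{1122501385}{378}$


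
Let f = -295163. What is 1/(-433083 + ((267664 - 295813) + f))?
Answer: -1/756395 ≈ -1.3221e-6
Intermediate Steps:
1/(-433083 + ((267664 - 295813) + f)) = 1/(-433083 + ((267664 - 295813) - 295163)) = 1/(-433083 + (-28149 - 295163)) = 1/(-433083 - 323312) = 1/(-756395) = -1/756395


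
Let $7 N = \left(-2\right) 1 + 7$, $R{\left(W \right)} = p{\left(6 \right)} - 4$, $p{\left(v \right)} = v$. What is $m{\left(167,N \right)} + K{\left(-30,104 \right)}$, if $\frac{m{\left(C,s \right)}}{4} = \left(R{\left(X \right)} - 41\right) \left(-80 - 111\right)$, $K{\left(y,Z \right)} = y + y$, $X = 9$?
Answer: $29736$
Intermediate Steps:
$R{\left(W \right)} = 2$ ($R{\left(W \right)} = 6 - 4 = 2$)
$K{\left(y,Z \right)} = 2 y$
$N = \frac{5}{7}$ ($N = \frac{\left(-2\right) 1 + 7}{7} = \frac{-2 + 7}{7} = \frac{1}{7} \cdot 5 = \frac{5}{7} \approx 0.71429$)
$m{\left(C,s \right)} = 29796$ ($m{\left(C,s \right)} = 4 \left(2 - 41\right) \left(-80 - 111\right) = 4 \left(\left(-39\right) \left(-191\right)\right) = 4 \cdot 7449 = 29796$)
$m{\left(167,N \right)} + K{\left(-30,104 \right)} = 29796 + 2 \left(-30\right) = 29796 - 60 = 29736$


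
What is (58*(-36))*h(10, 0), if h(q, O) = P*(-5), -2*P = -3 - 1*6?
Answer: 46980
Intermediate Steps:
P = 9/2 (P = -(-3 - 1*6)/2 = -(-3 - 6)/2 = -½*(-9) = 9/2 ≈ 4.5000)
h(q, O) = -45/2 (h(q, O) = (9/2)*(-5) = -45/2)
(58*(-36))*h(10, 0) = (58*(-36))*(-45/2) = -2088*(-45/2) = 46980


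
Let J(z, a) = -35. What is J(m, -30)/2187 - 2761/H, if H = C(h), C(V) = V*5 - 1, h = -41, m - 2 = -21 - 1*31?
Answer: 6031097/450522 ≈ 13.387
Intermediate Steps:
m = -50 (m = 2 + (-21 - 1*31) = 2 + (-21 - 31) = 2 - 52 = -50)
C(V) = -1 + 5*V (C(V) = 5*V - 1 = -1 + 5*V)
H = -206 (H = -1 + 5*(-41) = -1 - 205 = -206)
J(m, -30)/2187 - 2761/H = -35/2187 - 2761/(-206) = -35*1/2187 - 2761*(-1/206) = -35/2187 + 2761/206 = 6031097/450522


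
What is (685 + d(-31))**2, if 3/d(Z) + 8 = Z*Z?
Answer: 426158284864/908209 ≈ 4.6923e+5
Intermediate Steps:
d(Z) = 3/(-8 + Z**2) (d(Z) = 3/(-8 + Z*Z) = 3/(-8 + Z**2))
(685 + d(-31))**2 = (685 + 3/(-8 + (-31)**2))**2 = (685 + 3/(-8 + 961))**2 = (685 + 3/953)**2 = (652808/953)**2 = 426158284864/908209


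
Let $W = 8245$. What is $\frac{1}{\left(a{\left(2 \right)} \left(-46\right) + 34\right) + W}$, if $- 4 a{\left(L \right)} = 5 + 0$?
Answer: $\frac{2}{16673} \approx 0.00011995$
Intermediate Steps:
$a{\left(L \right)} = - \frac{5}{4}$ ($a{\left(L \right)} = - \frac{5 + 0}{4} = \left(- \frac{1}{4}\right) 5 = - \frac{5}{4}$)
$\frac{1}{\left(a{\left(2 \right)} \left(-46\right) + 34\right) + W} = \frac{1}{\left(\left(- \frac{5}{4}\right) \left(-46\right) + 34\right) + 8245} = \frac{1}{\left(\frac{115}{2} + 34\right) + 8245} = \frac{1}{\frac{183}{2} + 8245} = \frac{1}{\frac{16673}{2}} = \frac{2}{16673}$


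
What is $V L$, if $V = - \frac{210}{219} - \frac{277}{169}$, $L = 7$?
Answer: $- \frac{224357}{12337} \approx -18.186$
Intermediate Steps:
$V = - \frac{32051}{12337}$ ($V = \left(-210\right) \frac{1}{219} - \frac{277}{169} = - \frac{70}{73} - \frac{277}{169} = - \frac{32051}{12337} \approx -2.598$)
$V L = \left(- \frac{32051}{12337}\right) 7 = - \frac{224357}{12337}$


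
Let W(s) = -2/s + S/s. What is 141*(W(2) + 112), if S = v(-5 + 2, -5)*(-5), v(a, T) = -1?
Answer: 32007/2 ≈ 16004.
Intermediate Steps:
S = 5 (S = -1*(-5) = 5)
W(s) = 3/s (W(s) = -2/s + 5/s = 3/s)
141*(W(2) + 112) = 141*(3/2 + 112) = 141*(227/2) = 32007/2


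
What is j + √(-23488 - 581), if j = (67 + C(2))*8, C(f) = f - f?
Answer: 536 + I*√24069 ≈ 536.0 + 155.14*I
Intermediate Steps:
C(f) = 0
j = 536 (j = (67 + 0)*8 = 67*8 = 536)
j + √(-23488 - 581) = 536 + √(-23488 - 581) = 536 + √(-24069) = 536 + I*√24069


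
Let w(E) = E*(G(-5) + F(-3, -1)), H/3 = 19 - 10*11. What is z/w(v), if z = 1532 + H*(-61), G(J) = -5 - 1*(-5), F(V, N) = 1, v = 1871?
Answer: 18185/1871 ≈ 9.7194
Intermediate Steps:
G(J) = 0 (G(J) = -5 + 5 = 0)
H = -273 (H = 3*(19 - 10*11) = 3*(19 - 110) = 3*(-91) = -273)
w(E) = E (w(E) = E*(0 + 1) = E*1 = E)
z = 18185 (z = 1532 - 273*(-61) = 1532 + 16653 = 18185)
z/w(v) = 18185/1871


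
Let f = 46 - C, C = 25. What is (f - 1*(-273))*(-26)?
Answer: -7644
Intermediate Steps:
f = 21 (f = 46 - 1*25 = 46 - 25 = 21)
(f - 1*(-273))*(-26) = (21 - 1*(-273))*(-26) = (21 + 273)*(-26) = 294*(-26) = -7644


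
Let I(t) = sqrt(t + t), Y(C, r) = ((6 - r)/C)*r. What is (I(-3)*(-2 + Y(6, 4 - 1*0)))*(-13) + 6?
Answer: 6 + 26*I*sqrt(6)/3 ≈ 6.0 + 21.229*I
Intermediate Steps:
Y(C, r) = r*(6 - r)/C (Y(C, r) = ((6 - r)/C)*r = r*(6 - r)/C)
I(t) = sqrt(2)*sqrt(t) (I(t) = sqrt(2*t) = sqrt(2)*sqrt(t))
(I(-3)*(-2 + Y(6, 4 - 1*0)))*(-13) + 6 = ((sqrt(2)*sqrt(-3))*(-2 + (4 - 1*0)*(6 - (4 - 1*0))/6))*(-13) + 6 = ((sqrt(2)*(I*sqrt(3)))*(-2 + (4 + 0)*(1/6)*(6 - (4 + 0))))*(-13) + 6 = ((I*sqrt(6))*(-2 + 4*(1/6)*(6 - 1*4)))*(-13) + 6 = ((I*sqrt(6))*(-2 + 4*(1/6)*(6 - 4)))*(-13) + 6 = ((I*sqrt(6))*(-2 + 4*(1/6)*2))*(-13) + 6 = ((I*sqrt(6))*(-2 + 4/3))*(-13) + 6 = ((I*sqrt(6))*(-2/3))*(-13) + 6 = -2*I*sqrt(6)/3*(-13) + 6 = 26*I*sqrt(6)/3 + 6 = 6 + 26*I*sqrt(6)/3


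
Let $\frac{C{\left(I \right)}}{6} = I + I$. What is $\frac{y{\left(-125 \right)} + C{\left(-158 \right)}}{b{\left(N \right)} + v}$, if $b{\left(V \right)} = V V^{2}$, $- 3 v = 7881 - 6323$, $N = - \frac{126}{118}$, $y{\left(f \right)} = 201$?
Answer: $\frac{1044352215}{320730623} \approx 3.2562$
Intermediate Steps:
$C{\left(I \right)} = 12 I$ ($C{\left(I \right)} = 6 \left(I + I\right) = 6 \cdot 2 I = 12 I$)
$N = - \frac{63}{59}$ ($N = \left(-126\right) \frac{1}{118} = - \frac{63}{59} \approx -1.0678$)
$v = - \frac{1558}{3}$ ($v = - \frac{7881 - 6323}{3} = \left(- \frac{1}{3}\right) 1558 = - \frac{1558}{3} \approx -519.33$)
$b{\left(V \right)} = V^{3}$
$\frac{y{\left(-125 \right)} + C{\left(-158 \right)}}{b{\left(N \right)} + v} = \frac{201 + 12 \left(-158\right)}{\left(- \frac{63}{59}\right)^{3} - \frac{1558}{3}} = \frac{201 - 1896}{- \frac{250047}{205379} - \frac{1558}{3}} = - \frac{1695}{- \frac{320730623}{616137}} = \left(-1695\right) \left(- \frac{616137}{320730623}\right) = \frac{1044352215}{320730623}$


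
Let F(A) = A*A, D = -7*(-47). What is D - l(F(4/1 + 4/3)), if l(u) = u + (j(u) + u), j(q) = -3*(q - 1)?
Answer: 3190/9 ≈ 354.44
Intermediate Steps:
j(q) = 3 - 3*q (j(q) = -3*(-1 + q) = 3 - 3*q)
D = 329
F(A) = A**2
l(u) = 3 - u (l(u) = u + ((3 - 3*u) + u) = u + (3 - 2*u) = 3 - u)
D - l(F(4/1 + 4/3)) = 329 - (3 - (4/1 + 4/3)**2) = 329 - (3 - (4*1 + 4*(1/3))**2) = 329 - (3 - (4 + 4/3)**2) = 329 - (3 - (16/3)**2) = 329 - (3 - 1*256/9) = 329 - (3 - 256/9) = 329 - 1*(-229/9) = 329 + 229/9 = 3190/9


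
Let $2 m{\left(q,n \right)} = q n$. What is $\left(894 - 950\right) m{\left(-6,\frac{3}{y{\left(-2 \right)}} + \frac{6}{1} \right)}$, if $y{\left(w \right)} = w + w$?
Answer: $882$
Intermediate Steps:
$y{\left(w \right)} = 2 w$
$m{\left(q,n \right)} = \frac{n q}{2}$ ($m{\left(q,n \right)} = \frac{q n}{2} = \frac{n q}{2}$)
$\left(894 - 950\right) m{\left(-6,\frac{3}{y{\left(-2 \right)}} + \frac{6}{1} \right)} = \left(894 - 950\right) \frac{1}{2} \left(\frac{3}{2 \left(-2\right)} + \frac{6}{1}\right) \left(-6\right) = - 56 \cdot \frac{1}{2} \left(\frac{3}{-4} + 6 \cdot 1\right) \left(-6\right) = - 56 \cdot \frac{1}{2} \left(3 \left(- \frac{1}{4}\right) + 6\right) \left(-6\right) = - 56 \cdot \frac{1}{2} \left(- \frac{3}{4} + 6\right) \left(-6\right) = - 56 \cdot \frac{1}{2} \cdot \frac{21}{4} \left(-6\right) = \left(-56\right) \left(- \frac{63}{4}\right) = 882$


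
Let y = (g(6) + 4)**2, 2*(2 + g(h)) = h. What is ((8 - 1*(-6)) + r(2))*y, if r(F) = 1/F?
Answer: 725/2 ≈ 362.50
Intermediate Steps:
g(h) = -2 + h/2
y = 25 (y = ((-2 + (1/2)*6) + 4)**2 = ((-2 + 3) + 4)**2 = (1 + 4)**2 = 5**2 = 25)
((8 - 1*(-6)) + r(2))*y = ((8 - 1*(-6)) + 1/2)*25 = ((8 + 6) + 1/2)*25 = (14 + 1/2)*25 = (29/2)*25 = 725/2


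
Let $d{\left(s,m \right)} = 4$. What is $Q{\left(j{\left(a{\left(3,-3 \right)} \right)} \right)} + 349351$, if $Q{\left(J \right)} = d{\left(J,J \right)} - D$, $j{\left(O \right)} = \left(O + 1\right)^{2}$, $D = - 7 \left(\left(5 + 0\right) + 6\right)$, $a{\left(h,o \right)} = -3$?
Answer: $349432$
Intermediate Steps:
$D = -77$ ($D = - 7 \left(5 + 6\right) = \left(-7\right) 11 = -77$)
$j{\left(O \right)} = \left(1 + O\right)^{2}$
$Q{\left(J \right)} = 81$ ($Q{\left(J \right)} = 4 - -77 = 4 + 77 = 81$)
$Q{\left(j{\left(a{\left(3,-3 \right)} \right)} \right)} + 349351 = 81 + 349351 = 349432$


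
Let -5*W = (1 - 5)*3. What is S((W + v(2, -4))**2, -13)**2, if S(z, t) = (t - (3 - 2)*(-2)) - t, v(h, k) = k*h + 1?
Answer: 4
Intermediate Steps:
W = 12/5 (W = -(1 - 5)*3/5 = -(-4)*3/5 = -1/5*(-12) = 12/5 ≈ 2.4000)
v(h, k) = 1 + h*k (v(h, k) = h*k + 1 = 1 + h*k)
S(z, t) = 2 (S(z, t) = (t - (-2)) - t = (t - 1*(-2)) - t = (t + 2) - t = (2 + t) - t = 2)
S((W + v(2, -4))**2, -13)**2 = 2**2 = 4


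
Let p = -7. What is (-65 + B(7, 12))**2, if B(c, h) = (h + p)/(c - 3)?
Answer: 65025/16 ≈ 4064.1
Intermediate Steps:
B(c, h) = (-7 + h)/(-3 + c) (B(c, h) = (h - 7)/(c - 3) = (-7 + h)/(-3 + c))
(-65 + B(7, 12))**2 = (-65 + (-7 + 12)/(-3 + 7))**2 = (-65 + 5/4)**2 = (-255/4)**2 = 65025/16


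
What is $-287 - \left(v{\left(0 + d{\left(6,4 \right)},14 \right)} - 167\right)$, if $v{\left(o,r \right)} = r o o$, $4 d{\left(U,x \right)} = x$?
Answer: $-134$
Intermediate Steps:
$d{\left(U,x \right)} = \frac{x}{4}$
$v{\left(o,r \right)} = r o^{2}$ ($v{\left(o,r \right)} = o r o = r o^{2}$)
$-287 - \left(v{\left(0 + d{\left(6,4 \right)},14 \right)} - 167\right) = -287 - \left(14 \left(0 + \frac{1}{4} \cdot 4\right)^{2} - 167\right) = -287 - \left(14 \left(0 + 1\right)^{2} - 167\right) = -287 - \left(14 \cdot 1^{2} - 167\right) = -287 - \left(14 \cdot 1 - 167\right) = -287 - \left(14 - 167\right) = -287 - -153 = -287 + 153 = -134$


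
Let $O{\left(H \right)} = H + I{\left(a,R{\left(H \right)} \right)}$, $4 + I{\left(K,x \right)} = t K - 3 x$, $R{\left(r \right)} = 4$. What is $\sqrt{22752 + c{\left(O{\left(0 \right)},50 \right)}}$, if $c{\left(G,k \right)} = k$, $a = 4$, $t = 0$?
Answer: $\sqrt{22802} \approx 151.0$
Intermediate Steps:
$I{\left(K,x \right)} = -4 - 3 x$ ($I{\left(K,x \right)} = -4 + \left(0 K - 3 x\right) = -4 + \left(0 - 3 x\right) = -4 - 3 x$)
$O{\left(H \right)} = -16 + H$ ($O{\left(H \right)} = H - 16 = -16 + H$)
$\sqrt{22752 + c{\left(O{\left(0 \right)},50 \right)}} = \sqrt{22752 + 50} = \sqrt{22802}$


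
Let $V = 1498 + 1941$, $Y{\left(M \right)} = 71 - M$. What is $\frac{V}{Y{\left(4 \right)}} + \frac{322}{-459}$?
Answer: $\frac{1556927}{30753} \approx 50.627$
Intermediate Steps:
$V = 3439$
$\frac{V}{Y{\left(4 \right)}} + \frac{322}{-459} = \frac{3439}{71 - 4} + \frac{322}{-459} = \frac{3439}{71 - 4} + 322 \left(- \frac{1}{459}\right) = \frac{3439}{67} - \frac{322}{459} = \frac{1556927}{30753}$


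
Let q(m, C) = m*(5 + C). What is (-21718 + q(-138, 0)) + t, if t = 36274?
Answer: 13866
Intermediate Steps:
(-21718 + q(-138, 0)) + t = (-21718 - 138*(5 + 0)) + 36274 = (-21718 - 138*5) + 36274 = (-21718 - 690) + 36274 = -22408 + 36274 = 13866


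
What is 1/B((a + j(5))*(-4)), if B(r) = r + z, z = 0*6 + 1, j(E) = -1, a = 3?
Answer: -1/7 ≈ -0.14286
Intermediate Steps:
z = 1 (z = 0 + 1 = 1)
B(r) = 1 + r (B(r) = r + 1 = 1 + r)
1/B((a + j(5))*(-4)) = 1/(1 + (3 - 1)*(-4)) = 1/(1 + 2*(-4)) = 1/(1 - 8) = 1/(-7) = -1/7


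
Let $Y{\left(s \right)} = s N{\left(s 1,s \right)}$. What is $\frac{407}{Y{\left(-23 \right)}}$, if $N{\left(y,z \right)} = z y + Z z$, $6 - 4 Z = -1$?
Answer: $- \frac{1628}{44965} \approx -0.036206$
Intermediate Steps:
$Z = \frac{7}{4}$ ($Z = \frac{3}{2} - - \frac{1}{4} = \frac{3}{2} + \frac{1}{4} = \frac{7}{4} \approx 1.75$)
$N{\left(y,z \right)} = \frac{7 z}{4} + y z$ ($N{\left(y,z \right)} = z y + \frac{7 z}{4} = y z + \frac{7 z}{4} = \frac{7 z}{4} + y z$)
$Y{\left(s \right)} = \frac{s^{2} \left(7 + 4 s\right)}{4}$ ($Y{\left(s \right)} = s \frac{s \left(7 + 4 s 1\right)}{4} = s \frac{s \left(7 + 4 s\right)}{4} = \frac{s^{2} \left(7 + 4 s\right)}{4}$)
$\frac{407}{Y{\left(-23 \right)}} = \frac{407}{\left(-23\right)^{2} \left(\frac{7}{4} - 23\right)} = \frac{407}{529 \left(- \frac{85}{4}\right)} = \frac{407}{- \frac{44965}{4}} = 407 \left(- \frac{4}{44965}\right) = - \frac{1628}{44965}$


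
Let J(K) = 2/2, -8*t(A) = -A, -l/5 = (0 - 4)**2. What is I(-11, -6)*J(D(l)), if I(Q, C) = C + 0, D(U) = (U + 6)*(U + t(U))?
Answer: -6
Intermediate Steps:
l = -80 (l = -5*(0 - 4)**2 = -5*(-4)**2 = -5*16 = -80)
t(A) = A/8 (t(A) = -(-1)*A/8 = A/8)
D(U) = 9*U*(6 + U)/8 (D(U) = (U + 6)*(U + U/8) = (6 + U)*(9*U/8) = 9*U*(6 + U)/8)
I(Q, C) = C
J(K) = 1 (J(K) = 2*(1/2) = 1)
I(-11, -6)*J(D(l)) = -6*1 = -6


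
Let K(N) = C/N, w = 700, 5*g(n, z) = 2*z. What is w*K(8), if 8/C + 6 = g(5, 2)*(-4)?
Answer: -1750/23 ≈ -76.087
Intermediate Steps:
g(n, z) = 2*z/5 (g(n, z) = (2*z)/5 = 2*z/5)
C = -20/23 (C = 8/(-6 + ((⅖)*2)*(-4)) = 8/(-6 + (⅘)*(-4)) = 8/(-6 - 16/5) = 8/(-46/5) = 8*(-5/46) = -20/23 ≈ -0.86957)
K(N) = -20/(23*N)
w*K(8) = 700*(-20/23/8) = 700*(-20/23*⅛) = 700*(-5/46) = -1750/23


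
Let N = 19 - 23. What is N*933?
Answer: -3732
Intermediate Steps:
N = -4
N*933 = -4*933 = -3732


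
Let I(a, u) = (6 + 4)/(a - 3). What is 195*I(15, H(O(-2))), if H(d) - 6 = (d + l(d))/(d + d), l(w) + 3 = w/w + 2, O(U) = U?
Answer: 325/2 ≈ 162.50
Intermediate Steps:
l(w) = 0 (l(w) = -3 + (w/w + 2) = -3 + (1 + 2) = -3 + 3 = 0)
H(d) = 13/2 (H(d) = 6 + (d + 0)/(d + d) = 6 + d/((2*d)) = 6 + d*(1/(2*d)) = 6 + ½ = 13/2)
I(a, u) = 10/(-3 + a)
195*I(15, H(O(-2))) = 195*(10/(-3 + 15)) = 195*(10/12) = 195*(10*(1/12)) = 195*(⅚) = 325/2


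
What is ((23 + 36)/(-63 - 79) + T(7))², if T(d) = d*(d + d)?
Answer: 192016449/20164 ≈ 9522.7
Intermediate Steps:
T(d) = 2*d² (T(d) = d*(2*d) = 2*d²)
((23 + 36)/(-63 - 79) + T(7))² = ((23 + 36)/(-63 - 79) + 2*7²)² = (59/(-142) + 2*49)² = (59*(-1/142) + 98)² = (-59/142 + 98)² = (13857/142)² = 192016449/20164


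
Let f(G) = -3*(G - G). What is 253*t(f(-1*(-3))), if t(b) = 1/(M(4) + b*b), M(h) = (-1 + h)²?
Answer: 253/9 ≈ 28.111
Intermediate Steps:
f(G) = 0 (f(G) = -3*0 = 0)
t(b) = 1/(9 + b²) (t(b) = 1/((-1 + 4)² + b*b) = 1/(3² + b²) = 1/(9 + b²))
253*t(f(-1*(-3))) = 253/(9 + 0²) = 253/(9 + 0) = 253/9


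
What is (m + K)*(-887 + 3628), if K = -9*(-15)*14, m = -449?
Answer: 3949781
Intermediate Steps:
K = 1890 (K = 135*14 = 1890)
(m + K)*(-887 + 3628) = (-449 + 1890)*(-887 + 3628) = 1441*2741 = 3949781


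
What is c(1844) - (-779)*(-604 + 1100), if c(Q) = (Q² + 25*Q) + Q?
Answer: 3834664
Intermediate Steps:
c(Q) = Q² + 26*Q
c(1844) - (-779)*(-604 + 1100) = 1844*(26 + 1844) - (-779)*(-604 + 1100) = 1844*1870 - (-779)*496 = 3448280 - 1*(-386384) = 3448280 + 386384 = 3834664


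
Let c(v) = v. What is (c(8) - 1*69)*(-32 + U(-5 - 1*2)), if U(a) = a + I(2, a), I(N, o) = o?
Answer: 2806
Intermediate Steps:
U(a) = 2*a (U(a) = a + a = 2*a)
(c(8) - 1*69)*(-32 + U(-5 - 1*2)) = (8 - 1*69)*(-32 + 2*(-5 - 1*2)) = (8 - 69)*(-32 + 2*(-5 - 2)) = -61*(-32 + 2*(-7)) = -61*(-32 - 14) = -61*(-46) = 2806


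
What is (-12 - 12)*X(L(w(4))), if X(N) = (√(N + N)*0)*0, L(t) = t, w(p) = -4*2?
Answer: 0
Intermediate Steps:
w(p) = -8
X(N) = 0 (X(N) = (√(2*N)*0)*0 = ((√2*√N)*0)*0 = 0*0 = 0)
(-12 - 12)*X(L(w(4))) = (-12 - 12)*0 = -24*0 = 0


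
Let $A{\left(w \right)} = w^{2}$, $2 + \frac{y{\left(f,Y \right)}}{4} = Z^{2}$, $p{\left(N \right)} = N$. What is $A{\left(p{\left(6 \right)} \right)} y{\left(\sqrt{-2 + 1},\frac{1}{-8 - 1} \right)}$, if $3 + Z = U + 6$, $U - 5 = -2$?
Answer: $4896$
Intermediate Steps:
$U = 3$ ($U = 5 - 2 = 3$)
$Z = 6$ ($Z = -3 + \left(3 + 6\right) = -3 + 9 = 6$)
$y{\left(f,Y \right)} = 136$ ($y{\left(f,Y \right)} = -8 + 4 \cdot 6^{2} = -8 + 4 \cdot 36 = -8 + 144 = 136$)
$A{\left(p{\left(6 \right)} \right)} y{\left(\sqrt{-2 + 1},\frac{1}{-8 - 1} \right)} = 6^{2} \cdot 136 = 36 \cdot 136 = 4896$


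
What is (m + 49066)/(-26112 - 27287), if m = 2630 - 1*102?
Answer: -51594/53399 ≈ -0.96620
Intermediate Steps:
m = 2528 (m = 2630 - 102 = 2528)
(m + 49066)/(-26112 - 27287) = (2528 + 49066)/(-26112 - 27287) = 51594/(-53399) = 51594*(-1/53399) = -51594/53399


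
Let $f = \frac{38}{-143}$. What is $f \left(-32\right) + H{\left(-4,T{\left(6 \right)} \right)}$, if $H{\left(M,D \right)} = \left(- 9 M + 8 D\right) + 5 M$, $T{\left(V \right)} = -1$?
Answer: $\frac{2360}{143} \approx 16.504$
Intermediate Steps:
$f = - \frac{38}{143}$ ($f = 38 \left(- \frac{1}{143}\right) = - \frac{38}{143} \approx -0.26573$)
$H{\left(M,D \right)} = - 4 M + 8 D$
$f \left(-32\right) + H{\left(-4,T{\left(6 \right)} \right)} = \left(- \frac{38}{143}\right) \left(-32\right) + \left(\left(-4\right) \left(-4\right) + 8 \left(-1\right)\right) = \frac{1216}{143} + \left(16 - 8\right) = \frac{1216}{143} + 8 = \frac{2360}{143}$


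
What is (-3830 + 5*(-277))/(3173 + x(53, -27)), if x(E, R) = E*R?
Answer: -5215/1742 ≈ -2.9937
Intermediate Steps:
(-3830 + 5*(-277))/(3173 + x(53, -27)) = (-3830 + 5*(-277))/(3173 + 53*(-27)) = (-3830 - 1385)/(3173 - 1431) = -5215/1742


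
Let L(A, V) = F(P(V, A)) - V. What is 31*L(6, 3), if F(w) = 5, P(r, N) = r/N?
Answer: 62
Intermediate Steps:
L(A, V) = 5 - V
31*L(6, 3) = 31*(5 - 1*3) = 31*(5 - 3) = 31*2 = 62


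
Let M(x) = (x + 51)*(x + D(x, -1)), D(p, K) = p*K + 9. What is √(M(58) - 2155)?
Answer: I*√1174 ≈ 34.264*I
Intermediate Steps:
D(p, K) = 9 + K*p (D(p, K) = K*p + 9 = 9 + K*p)
M(x) = 459 + 9*x (M(x) = (x + 51)*(x + (9 - x)) = (51 + x)*9 = 459 + 9*x)
√(M(58) - 2155) = √((459 + 9*58) - 2155) = √((459 + 522) - 2155) = √(981 - 2155) = √(-1174) = I*√1174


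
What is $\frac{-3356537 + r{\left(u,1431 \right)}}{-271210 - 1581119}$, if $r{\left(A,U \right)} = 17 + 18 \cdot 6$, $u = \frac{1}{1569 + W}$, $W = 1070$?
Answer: $\frac{1118804}{617443} \approx 1.812$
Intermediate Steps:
$u = \frac{1}{2639}$ ($u = \frac{1}{1569 + 1070} = \frac{1}{2639} \approx 0.00037893$)
$r{\left(A,U \right)} = 125$ ($r{\left(A,U \right)} = 17 + 108 = 125$)
$\frac{-3356537 + r{\left(u,1431 \right)}}{-271210 - 1581119} = \frac{-3356537 + 125}{-271210 - 1581119} = - \frac{3356412}{-1852329} = \left(-3356412\right) \left(- \frac{1}{1852329}\right) = \frac{1118804}{617443}$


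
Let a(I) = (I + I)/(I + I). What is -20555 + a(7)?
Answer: -20554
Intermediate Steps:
a(I) = 1 (a(I) = (2*I)/((2*I)) = (2*I)*(1/(2*I)) = 1)
-20555 + a(7) = -20555 + 1 = -20554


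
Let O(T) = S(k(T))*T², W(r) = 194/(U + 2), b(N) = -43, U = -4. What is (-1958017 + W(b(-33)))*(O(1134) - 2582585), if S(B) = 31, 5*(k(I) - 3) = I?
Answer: -73002506011814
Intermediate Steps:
k(I) = 3 + I/5
W(r) = -97 (W(r) = 194/(-4 + 2) = 194/(-2) = -½*194 = -97)
O(T) = 31*T²
(-1958017 + W(b(-33)))*(O(1134) - 2582585) = (-1958017 - 97)*(31*1134² - 2582585) = -1958114*(31*1285956 - 2582585) = -1958114*(39864636 - 2582585) = -1958114*37282051 = -73002506011814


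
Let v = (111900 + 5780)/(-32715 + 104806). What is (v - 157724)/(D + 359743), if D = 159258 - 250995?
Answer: -5685181602/9660410273 ≈ -0.58850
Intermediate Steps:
D = -91737
v = 117680/72091 ≈ 1.6324
(v - 157724)/(D + 359743) = (117680/72091 - 157724)/(-91737 + 359743) = -11370363204/72091/268006 = -11370363204/72091*1/268006 = -5685181602/9660410273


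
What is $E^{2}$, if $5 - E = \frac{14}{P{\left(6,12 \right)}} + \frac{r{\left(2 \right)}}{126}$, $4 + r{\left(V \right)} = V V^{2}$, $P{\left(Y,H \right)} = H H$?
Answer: $\frac{6027025}{254016} \approx 23.727$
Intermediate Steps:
$P{\left(Y,H \right)} = H^{2}$
$r{\left(V \right)} = -4 + V^{3}$ ($r{\left(V \right)} = -4 + V V^{2} = -4 + V^{3}$)
$E = \frac{2455}{504}$ ($E = 5 - \left(\frac{14}{12^{2}} + \frac{-4 + 2^{3}}{126}\right) = 5 - \left(\frac{14}{144} + \left(-4 + 8\right) \frac{1}{126}\right) = 5 - \left(14 \cdot \frac{1}{144} + 4 \cdot \frac{1}{126}\right) = 5 - \left(\frac{7}{72} + \frac{2}{63}\right) = 5 - \frac{65}{504} = \frac{2455}{504} \approx 4.871$)
$E^{2} = \left(\frac{2455}{504}\right)^{2} = \frac{6027025}{254016}$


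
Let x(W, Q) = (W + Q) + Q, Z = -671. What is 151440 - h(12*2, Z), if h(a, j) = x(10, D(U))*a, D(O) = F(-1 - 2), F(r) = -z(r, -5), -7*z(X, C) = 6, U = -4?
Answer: 1058112/7 ≈ 1.5116e+5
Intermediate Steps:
z(X, C) = -6/7 (z(X, C) = -⅐*6 = -6/7)
F(r) = 6/7 (F(r) = -1*(-6/7) = 6/7)
D(O) = 6/7
x(W, Q) = W + 2*Q (x(W, Q) = (Q + W) + Q = W + 2*Q)
h(a, j) = 82*a/7 (h(a, j) = (10 + 2*(6/7))*a = (10 + 12/7)*a = 82*a/7)
151440 - h(12*2, Z) = 151440 - 82*12*2/7 = 151440 - 82*24/7 = 151440 - 1*1968/7 = 151440 - 1968/7 = 1058112/7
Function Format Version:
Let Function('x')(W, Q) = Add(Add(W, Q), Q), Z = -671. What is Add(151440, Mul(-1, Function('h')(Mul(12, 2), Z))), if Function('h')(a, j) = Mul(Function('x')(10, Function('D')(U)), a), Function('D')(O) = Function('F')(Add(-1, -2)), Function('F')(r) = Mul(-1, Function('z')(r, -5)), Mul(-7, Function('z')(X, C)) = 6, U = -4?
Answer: Rational(1058112, 7) ≈ 1.5116e+5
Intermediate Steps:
Function('z')(X, C) = Rational(-6, 7) (Function('z')(X, C) = Mul(Rational(-1, 7), 6) = Rational(-6, 7))
Function('F')(r) = Rational(6, 7) (Function('F')(r) = Mul(-1, Rational(-6, 7)) = Rational(6, 7))
Function('D')(O) = Rational(6, 7)
Function('x')(W, Q) = Add(W, Mul(2, Q)) (Function('x')(W, Q) = Add(Add(Q, W), Q) = Add(W, Mul(2, Q)))
Function('h')(a, j) = Mul(Rational(82, 7), a) (Function('h')(a, j) = Mul(Add(10, Mul(2, Rational(6, 7))), a) = Mul(Add(10, Rational(12, 7)), a) = Mul(Rational(82, 7), a))
Add(151440, Mul(-1, Function('h')(Mul(12, 2), Z))) = Add(151440, Mul(-1, Mul(Rational(82, 7), Mul(12, 2)))) = Add(151440, Mul(-1, Mul(Rational(82, 7), 24))) = Add(151440, Mul(-1, Rational(1968, 7))) = Add(151440, Rational(-1968, 7)) = Rational(1058112, 7)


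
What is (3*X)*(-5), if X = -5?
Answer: 75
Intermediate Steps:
(3*X)*(-5) = (3*(-5))*(-5) = -15*(-5) = 75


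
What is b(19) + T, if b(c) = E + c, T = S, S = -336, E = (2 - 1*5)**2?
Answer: -308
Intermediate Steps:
E = 9 (E = (2 - 5)**2 = (-3)**2 = 9)
T = -336
b(c) = 9 + c
b(19) + T = (9 + 19) - 336 = 28 - 336 = -308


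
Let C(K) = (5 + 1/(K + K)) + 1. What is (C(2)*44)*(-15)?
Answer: -4125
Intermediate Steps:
C(K) = 6 + 1/(2*K) (C(K) = (5 + 1/(2*K)) + 1 = 6 + 1/(2*K))
(C(2)*44)*(-15) = ((6 + (1/2)/2)*44)*(-15) = ((6 + (1/2)*(1/2))*44)*(-15) = ((6 + 1/4)*44)*(-15) = ((25/4)*44)*(-15) = 275*(-15) = -4125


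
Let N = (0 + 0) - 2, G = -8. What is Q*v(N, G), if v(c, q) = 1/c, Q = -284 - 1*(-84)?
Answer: 100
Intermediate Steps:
Q = -200 (Q = -284 + 84 = -200)
N = -2 (N = 0 - 2 = -2)
Q*v(N, G) = -200/(-2) = -200*(-½) = 100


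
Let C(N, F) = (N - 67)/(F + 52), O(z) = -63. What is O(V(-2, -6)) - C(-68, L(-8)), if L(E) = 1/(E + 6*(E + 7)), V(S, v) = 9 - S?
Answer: -43911/727 ≈ -60.400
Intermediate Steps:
L(E) = 1/(42 + 7*E) (L(E) = 1/(E + 6*(7 + E)) = 1/(E + (42 + 6*E)) = 1/(42 + 7*E))
C(N, F) = (-67 + N)/(52 + F)
O(V(-2, -6)) - C(-68, L(-8)) = -63 - (-67 - 68)/(52 + 1/(7*(6 - 8))) = -63 - (-135)/(52 + (1/7)/(-2)) = -63 - (-135)/(52 + (1/7)*(-1/2)) = -63 - (-135)/(52 - 1/14) = -63 - (-135)/727/14 = -63 - 14*(-135)/727 = -63 - 1*(-1890/727) = -63 + 1890/727 = -43911/727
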